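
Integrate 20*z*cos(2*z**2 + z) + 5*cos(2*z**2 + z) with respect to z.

Let u = 2*z**2 + z, so du = (4*z + 1) dz.
Rewriting, the integral becomes 5·∫ cos(u) du = 5·sin(u).
Substituting back, u = 2*z**2 + z.

5*sin(2*z**2 + z) + C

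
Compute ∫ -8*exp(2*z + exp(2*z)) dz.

-4*exp(exp(2*z)) + C

Let u = exp(2*z), so du = (2*exp(2*z)) dz.
Rewriting, the integral becomes -4·∫ e^u du = -4·e^u.
Substituting back, u = exp(2*z).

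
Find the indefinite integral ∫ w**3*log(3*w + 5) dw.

w**4*log(3*w + 5)/4 - w**4/16 + 5*w**3/36 - 25*w**2/72 + 125*w/108 - 625*log(3*w + 5)/324 + C

Use integration by parts with u = log(3*w + 5), dv = w**3 dw.
Then du = 3/(3*w + 5) dw and v = w**4/4.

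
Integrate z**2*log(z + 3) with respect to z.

Use integration by parts with u = log(z + 3), dv = z**2 dz.
Then du = 1/(z + 3) dz and v = z**3/3.

z**3*log(z + 3)/3 - z**3/9 + z**2/2 - 3*z + 9*log(z + 3) + C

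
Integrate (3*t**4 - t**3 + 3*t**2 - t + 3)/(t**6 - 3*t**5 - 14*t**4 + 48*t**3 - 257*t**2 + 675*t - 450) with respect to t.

Factor the denominator: (t - 5)*(t - 2)*(t - 1)*(t + 5)*(t**2 + 9).
Partial-fraction decomposition: -(601*t - 1749)/(4420*(t**2 + 9)) - 2083/(14280*(t + 5)) + 7/(240*(t - 1)) - 53/(273*(t - 2)) + 1823/(4080*(t - 5)).
Integrate each term; A/(t−a) gives A·log|t−a|; the (Bt+D)/(t²+p²) term gives a log and an atan.

1823*log(t - 5)/4080 - 53*log(t - 2)/273 + 7*log(t - 1)/240 - 2083*log(t + 5)/14280 - 601*log(t**2 + 9)/8840 + 583*atan(t/3)/4420 + C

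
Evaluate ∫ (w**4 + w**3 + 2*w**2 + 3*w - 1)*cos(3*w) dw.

w**4*sin(3*w)/3 + w**3*sin(3*w)/3 + 4*w**3*cos(3*w)/9 + 2*w**2*sin(3*w)/9 + w**2*cos(3*w)/3 + 7*w*sin(3*w)/9 + 4*w*cos(3*w)/27 - 31*sin(3*w)/81 + 7*cos(3*w)/27 + C

Use integration by parts with u = w**4 + w**3 + 2*w**2 + 3*w - 1, dv = cos(3*w) dw, so v = sin(3*w)/3.
Apply parts 4 times (tabular method): alternate signs, differentiate u down to 0, integrate dv up.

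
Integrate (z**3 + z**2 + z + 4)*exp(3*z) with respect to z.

Use integration by parts with u = z**3 + z**2 + z + 4, dv = exp(3*z) dz, so v = exp(3*z)/3.
Apply parts 3 times (tabular method): alternate signs, differentiate u down to 0, integrate dv up.

(3*z**3 + 3*z + 11)*exp(3*z)/9 + C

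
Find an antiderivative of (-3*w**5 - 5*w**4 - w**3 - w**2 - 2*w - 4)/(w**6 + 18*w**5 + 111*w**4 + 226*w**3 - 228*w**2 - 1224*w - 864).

Factor the denominator: (w - 2)*(w + 1)*(w + 3)*(w + 4)*(w + 6)**2.
Partial-fraction decomposition: 135461/(7200*(w + 6)) + 4259/(60*(w + 6)**2) - 461/(18*(w + 4)) + 172/(45*(w + 3)) + 2/(225*(w + 1)) - 49/(1440*(w - 2)).
Integrate each term; A/(w−a) gives A·log|w−a|; A/(w−a)² gives −A/(w−a).

-49*log(w - 2)/1440 + 2*log(w + 1)/225 + 172*log(w + 3)/45 - 461*log(w + 4)/18 + 135461*log(w + 6)/7200 - 4259/(60*w + 360) + C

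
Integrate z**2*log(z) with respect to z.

Use integration by parts with u = log(z), dv = z**2 dz.
Then du = 1/z dz and v = z**3/3.

z**3*log(z)/3 - z**3/9 + C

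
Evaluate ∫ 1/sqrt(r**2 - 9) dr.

Substitute r = 3·sec(θ), so dr = 3·sec(θ)*tan(θ) dθ and the radical becomes sqrt(r**2 - 9) = 3·tan(θ) by the Pythagorean identity.
Integrate the resulting trig expression in θ, then back-substitute sec(θ) = r/3, tan(θ) = sqrt(r**2 - 9)/3 (absorbing any constant into C).

log(r + sqrt(r**2 - 9)) + C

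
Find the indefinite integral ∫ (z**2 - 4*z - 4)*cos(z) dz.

Use integration by parts with u = z**2 - 4*z - 4, dv = cos(z) dz, so v = sin(z).
Apply parts 2 times (tabular method): alternate signs, differentiate u down to 0, integrate dv up.

z**2*sin(z) - 4*z*sin(z) + 2*z*cos(z) - 6*sin(z) - 4*cos(z) + C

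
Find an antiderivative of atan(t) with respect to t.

t*atan(t) - log(t**2 + 1)/2 + C

Use integration by parts with u = arctan(t), dv = dt.
Then du = 1/(t**2 + 1) dt.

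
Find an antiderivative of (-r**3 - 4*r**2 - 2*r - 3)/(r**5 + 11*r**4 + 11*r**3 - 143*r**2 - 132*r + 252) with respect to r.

-2*log(r - 3)/25 + 5*log(r - 1)/168 - 7*log(r + 2)/300 - 9*log(r + 6)/28 + 79*log(r + 7)/200 + C

Factor the denominator: (r - 3)*(r - 1)*(r + 2)*(r + 6)*(r + 7).
Partial-fraction decomposition: 79/(200*(r + 7)) - 9/(28*(r + 6)) - 7/(300*(r + 2)) + 5/(168*(r - 1)) - 2/(25*(r - 3)).
Integrate each term: A/(r−a) contributes A·log|r−a|.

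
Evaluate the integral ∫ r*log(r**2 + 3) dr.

Let u = r**2 + 3, so du = (2*r) dr.
The integral becomes (1/2)·∫ log(u) du; integrate by parts with u′=log(u), dv′=du.

r**2*log(r**2 + 3)/2 - r**2/2 + 3*log(r**2 + 3)/2 + C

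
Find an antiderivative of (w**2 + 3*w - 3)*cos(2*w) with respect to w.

Use integration by parts with u = w**2 + 3*w - 3, dv = cos(2*w) dw, so v = sin(2*w)/2.
Apply parts 2 times (tabular method): alternate signs, differentiate u down to 0, integrate dv up.

w**2*sin(2*w)/2 + 3*w*sin(2*w)/2 + w*cos(2*w)/2 - 7*sin(2*w)/4 + 3*cos(2*w)/4 + C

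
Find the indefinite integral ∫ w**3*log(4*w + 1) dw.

Use integration by parts with u = log(4*w + 1), dv = w**3 dw.
Then du = 4/(4*w + 1) dw and v = w**4/4.

w**4*log(4*w + 1)/4 - w**4/16 + w**3/48 - w**2/128 + w/256 - log(4*w + 1)/1024 + C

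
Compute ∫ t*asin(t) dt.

t**2*asin(t)/2 + t*sqrt(-t**2 + 1)/4 - asin(t)/4 + C

Use integration by parts with u = arcsin(t), dv = t dt.
Then du = 1/sqrt(-t**2 + 1) dt.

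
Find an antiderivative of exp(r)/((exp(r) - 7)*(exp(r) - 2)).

Let u = e^r, du = e^r dr.
The integral becomes ∫ du/((u-2)(u-7)); decompose into partial fractions.

log(exp(r) - 7)/5 - log(exp(r) - 2)/5 + C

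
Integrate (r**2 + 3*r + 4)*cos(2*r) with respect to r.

Use integration by parts with u = r**2 + 3*r + 4, dv = cos(2*r) dr, so v = sin(2*r)/2.
Apply parts 2 times (tabular method): alternate signs, differentiate u down to 0, integrate dv up.

r**2*sin(2*r)/2 + 3*r*sin(2*r)/2 + r*cos(2*r)/2 + 7*sin(2*r)/4 + 3*cos(2*r)/4 + C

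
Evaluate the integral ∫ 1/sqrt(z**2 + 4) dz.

Substitute z = 2·tan(θ), so dz = 2·sec(θ)^2 dθ and the radical becomes sqrt(z**2 + 4) = 2·sec(θ) by the Pythagorean identity.
Integrate the resulting trig expression in θ, then back-substitute tan(θ) = z/2, sec(θ) = sqrt(z**2 + 4)/2 (absorbing any constant into C).

log(z + sqrt(z**2 + 4)) + C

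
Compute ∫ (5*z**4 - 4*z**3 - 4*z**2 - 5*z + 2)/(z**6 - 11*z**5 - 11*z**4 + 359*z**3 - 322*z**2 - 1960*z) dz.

Factor the denominator: z*(z - 7)**2*(z - 4)*(z + 2)*(z + 5).
Partial-fraction decomposition: -74/(405*(z + 5)) + 1/(27*(z + 2)) + 157/(324*(z - 4)) - 149/(441*(z - 7)) + 289/(63*(z - 7)**2) - 1/(980*z).
Integrate each term; A/(z−a) gives A·log|z−a|; A/(z−a)² gives −A/(z−a).

-log(z)/980 - 149*log(z - 7)/441 + 157*log(z - 4)/324 + log(z + 2)/27 - 74*log(z + 5)/405 - 289/(63*z - 441) + C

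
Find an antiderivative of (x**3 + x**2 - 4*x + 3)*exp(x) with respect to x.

(x**3 - 2*x**2 + 3)*exp(x) + C

Use integration by parts with u = x**3 + x**2 - 4*x + 3, dv = exp(x) dx, so v = exp(x).
Apply parts 3 times (tabular method): alternate signs, differentiate u down to 0, integrate dv up.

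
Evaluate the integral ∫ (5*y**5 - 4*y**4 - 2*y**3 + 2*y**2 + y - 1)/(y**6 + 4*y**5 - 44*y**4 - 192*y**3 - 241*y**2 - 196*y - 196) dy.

73849*log(y - 7)/56700 - 15869*log(y + 2)/10125 + 92863*log(y + 7)/17500 - 13*log(y**2 + 1)/625 - 11*atan(y)/1250 - 203/(225*y + 450) + C

Factor the denominator: (y - 7)*(y + 2)**2*(y + 7)*(y**2 + 1).
Partial-fraction decomposition: -(52*y + 11)/(1250*(y**2 + 1)) + 92863/(17500*(y + 7)) - 15869/(10125*(y + 2)) + 203/(225*(y + 2)**2) + 73849/(56700*(y - 7)).
Integrate each term; A/(y−a) gives A·log|y−a|; the (By+D)/(y²+p²) term gives a log and an atan.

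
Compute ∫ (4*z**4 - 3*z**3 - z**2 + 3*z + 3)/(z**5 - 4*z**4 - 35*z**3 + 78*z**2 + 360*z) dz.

log(z)/120 + 1507*log(z - 6)/180 - 353*log(z - 5)/60 - 65*log(z + 3)/36 + 397*log(z + 4)/120 + C

Factor the denominator: z*(z - 6)*(z - 5)*(z + 3)*(z + 4).
Partial-fraction decomposition: 397/(120*(z + 4)) - 65/(36*(z + 3)) - 353/(60*(z - 5)) + 1507/(180*(z - 6)) + 1/(120*z).
Integrate each term: A/(z−a) contributes A·log|z−a|.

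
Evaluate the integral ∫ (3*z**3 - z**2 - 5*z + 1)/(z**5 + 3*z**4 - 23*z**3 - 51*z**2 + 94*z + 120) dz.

Factor the denominator: (z - 4)*(z - 2)*(z + 1)*(z + 3)*(z + 5).
Partial-fraction decomposition: -187/(252*(z + 5)) + 37/(70*(z + 3)) + 1/(60*(z + 1)) - 11/(210*(z - 2)) + 157/(630*(z - 4)).
Integrate each term: A/(z−a) contributes A·log|z−a|.

157*log(z - 4)/630 - 11*log(z - 2)/210 + log(z + 1)/60 + 37*log(z + 3)/70 - 187*log(z + 5)/252 + C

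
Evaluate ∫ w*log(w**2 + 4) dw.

w**2*log(w**2 + 4)/2 - w**2/2 + 2*log(w**2 + 4) + C

Let u = w**2 + 4, so du = (2*w) dw.
The integral becomes (1/2)·∫ log(u) du; integrate by parts with u′=log(u), dv′=du.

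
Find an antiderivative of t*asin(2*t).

t**2*asin(2*t)/2 + t*sqrt(-4*t**2 + 1)/8 - asin(2*t)/16 + C

Use integration by parts with u = arcsin(2*t), dv = t dt.
Then du = 2/sqrt(-4*t**2 + 1) dt.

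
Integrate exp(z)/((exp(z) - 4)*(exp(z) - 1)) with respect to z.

log(exp(z) - 4)/3 - log(exp(z) - 1)/3 + C

Let u = e^z, du = e^z dz.
The integral becomes ∫ du/((u-1)(u-4)); decompose into partial fractions.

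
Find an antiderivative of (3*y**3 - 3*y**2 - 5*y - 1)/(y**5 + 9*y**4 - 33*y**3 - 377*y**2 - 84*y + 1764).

Factor the denominator: (y - 6)*(y - 2)*(y + 3)*(y + 7)**2.
Partial-fraction decomposition: 5203/(109512*(y + 7)) + 571/(234*(y + 7)**2) - 47/(360*(y + 3)) - 1/(1620*(y - 2)) + 509/(6084*(y - 6)).
Integrate each term; A/(y−a) gives A·log|y−a|; A/(y−a)² gives −A/(y−a).

509*log(y - 6)/6084 - log(y - 2)/1620 - 47*log(y + 3)/360 + 5203*log(y + 7)/109512 - 571/(234*y + 1638) + C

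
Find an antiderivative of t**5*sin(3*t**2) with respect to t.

Let u = t², du = 2t dt; rewrite as (1/2)∫ u^2·sin(3u) du.
Now integrate by parts 2 times.

-t**4*cos(3*t**2)/6 + t**2*sin(3*t**2)/9 + cos(3*t**2)/27 + C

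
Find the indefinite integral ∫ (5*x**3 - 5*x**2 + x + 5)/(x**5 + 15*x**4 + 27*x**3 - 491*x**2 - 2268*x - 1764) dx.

Factor the denominator: (x - 6)*(x + 1)*(x + 6)*(x + 7)**2.
Partial-fraction decomposition: 21241/(1014*(x + 7)) + 327/(13*(x + 7)**2) - 1261/(60*(x + 6)) + 1/(210*(x + 1)) + 911/(14196*(x - 6)).
Integrate each term; A/(x−a) gives A·log|x−a|; A/(x−a)² gives −A/(x−a).

911*log(x - 6)/14196 + log(x + 1)/210 - 1261*log(x + 6)/60 + 21241*log(x + 7)/1014 - 327/(13*x + 91) + C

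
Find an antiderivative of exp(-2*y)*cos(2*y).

exp(-2*y)*sin(2*y)/4 - exp(-2*y)*cos(2*y)/4 + C

Let I denote the integral. Integrate by parts with u = cos(2*y), dv = exp(-2*y) dy, so v = -exp(-2*y)/2: I = -exp(-2*y)*cos(2*y)/2 − ∫ exp(-2*y)*sin(2*y) dy.
Apply parts again with u = sin(2*y), dv = exp(-2*y) dy: ∫ exp(-2*y)*sin(2*y) dy = -exp(-2*y)*sin(2*y)/2 + I. Substituting back brings back I: I = exp(-2*y)*sin(2*y)/2 - exp(-2*y)*cos(2*y)/2 − I.
Solving for I: (1 + 1)·I equals the remaining terms, so I = (1/2)·(exp(-2*y)*sin(2*y)/2 - exp(-2*y)*cos(2*y)/2).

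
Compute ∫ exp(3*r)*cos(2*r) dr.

2*exp(3*r)*sin(2*r)/13 + 3*exp(3*r)*cos(2*r)/13 + C

Let I denote the integral. Integrate by parts with u = cos(2*r), dv = exp(3*r) dr, so v = exp(3*r)/3: I = exp(3*r)*cos(2*r)/3 + (2/3)·∫ exp(3*r)*sin(2*r) dr.
Apply parts again with u = sin(2*r), dv = exp(3*r) dr: ∫ exp(3*r)*sin(2*r) dr = exp(3*r)*sin(2*r)/3 − (2/3)·I. Substituting back brings back I: I = 2*exp(3*r)*sin(2*r)/9 + exp(3*r)*cos(2*r)/3 − (4/9)·I.
Solving for I: (1 + 4/9)·I equals the remaining terms, so I = (9/13)·(2*exp(3*r)*sin(2*r)/9 + exp(3*r)*cos(2*r)/3).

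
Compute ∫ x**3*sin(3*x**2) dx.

Let u = x², du = 2x dx; rewrite as (1/2)∫ u^1·sin(3u) du.
Now integrate by parts 1 time.

-x**2*cos(3*x**2)/6 + sin(3*x**2)/18 + C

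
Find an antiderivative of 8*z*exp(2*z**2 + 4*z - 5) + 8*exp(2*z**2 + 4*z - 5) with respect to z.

2*exp(2*z**2 + 4*z - 5) + C

Let u = 2*z**2 + 4*z - 5, so du = (4*z + 4) dz.
Rewriting, the integral becomes 2·∫ e^u du = 2·e^u.
Substituting back, u = 2*z**2 + 4*z - 5.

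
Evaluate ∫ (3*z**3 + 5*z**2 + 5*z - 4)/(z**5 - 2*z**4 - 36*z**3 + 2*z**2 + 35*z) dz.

Factor the denominator: z*(z - 7)*(z - 1)*(z + 1)*(z + 5).
Partial-fraction decomposition: -31/(160*(z + 5)) + 7/(64*(z + 1)) - 1/(8*(z - 1)) + 145/(448*(z - 7)) - 4/(35*z).
Integrate each term: A/(z−a) contributes A·log|z−a|.

-4*log(z)/35 + 145*log(z - 7)/448 - log(z - 1)/8 + 7*log(z + 1)/64 - 31*log(z + 5)/160 + C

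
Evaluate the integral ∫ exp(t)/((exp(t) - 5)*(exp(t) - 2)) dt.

Let u = e^t, du = e^t dt.
The integral becomes ∫ du/((u-2)(u-5)); decompose into partial fractions.

log(exp(t) - 5)/3 - log(exp(t) - 2)/3 + C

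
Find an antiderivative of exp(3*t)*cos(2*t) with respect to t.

Let I denote the integral. Integrate by parts with u = cos(2*t), dv = exp(3*t) dt, so v = exp(3*t)/3: I = exp(3*t)*cos(2*t)/3 + (2/3)·∫ exp(3*t)*sin(2*t) dt.
Apply parts again with u = sin(2*t), dv = exp(3*t) dt: ∫ exp(3*t)*sin(2*t) dt = exp(3*t)*sin(2*t)/3 − (2/3)·I. Substituting back brings back I: I = 2*exp(3*t)*sin(2*t)/9 + exp(3*t)*cos(2*t)/3 − (4/9)·I.
Solving for I: (1 + 4/9)·I equals the remaining terms, so I = (9/13)·(2*exp(3*t)*sin(2*t)/9 + exp(3*t)*cos(2*t)/3).

2*exp(3*t)*sin(2*t)/13 + 3*exp(3*t)*cos(2*t)/13 + C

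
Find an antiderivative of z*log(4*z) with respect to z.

Use integration by parts with u = log(4*z), dv = z dz.
Then du = 1/z dz and v = z**2/2.

z**2*(log(z) + 2*log(2))/2 - z**2/4 + C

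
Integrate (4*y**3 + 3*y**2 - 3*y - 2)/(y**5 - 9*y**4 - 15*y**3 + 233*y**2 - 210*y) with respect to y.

log(y)/105 + 187*log(y - 7)/63 - 476*log(y - 6)/165 + log(y - 1)/90 - 103*log(y + 5)/990 + C

Factor the denominator: y*(y - 7)*(y - 6)*(y - 1)*(y + 5).
Partial-fraction decomposition: -103/(990*(y + 5)) + 1/(90*(y - 1)) - 476/(165*(y - 6)) + 187/(63*(y - 7)) + 1/(105*y).
Integrate each term: A/(y−a) contributes A·log|y−a|.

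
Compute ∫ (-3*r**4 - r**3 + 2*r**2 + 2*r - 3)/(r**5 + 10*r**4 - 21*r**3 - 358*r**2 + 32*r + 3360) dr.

Factor the denominator: (r - 4)**2*(r + 5)*(r + 6)*(r + 7).
Partial-fraction decomposition: -6779/(242*(r + 7)) + 723/(20*(r + 6)) - 571/(54*(r + 5)) - 36821/(65340*(r - 4)) - 53/(66*(r - 4)**2).
Integrate each term; A/(r−a) gives A·log|r−a|; A/(r−a)² gives −A/(r−a).

-36821*log(r - 4)/65340 - 571*log(r + 5)/54 + 723*log(r + 6)/20 - 6779*log(r + 7)/242 + 53/(66*r - 264) + C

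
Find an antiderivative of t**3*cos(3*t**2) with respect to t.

t**2*sin(3*t**2)/6 + cos(3*t**2)/18 + C

Let u = t², du = 2t dt; rewrite as (1/2)∫ u^1·cos(3u) du.
Now integrate by parts 1 time.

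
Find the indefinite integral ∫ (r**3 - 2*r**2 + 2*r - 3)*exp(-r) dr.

(-r**3 - r**2 - 4*r - 1)*exp(-r) + C

Use integration by parts with u = r**3 - 2*r**2 + 2*r - 3, dv = exp(-r) dr, so v = -exp(-r).
Apply parts 3 times (tabular method): alternate signs, differentiate u down to 0, integrate dv up.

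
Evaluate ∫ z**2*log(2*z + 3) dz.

z**3*log(2*z + 3)/3 - z**3/9 + z**2/4 - 3*z/4 + 9*log(2*z + 3)/8 + C

Use integration by parts with u = log(2*z + 3), dv = z**2 dz.
Then du = 2/(2*z + 3) dz and v = z**3/3.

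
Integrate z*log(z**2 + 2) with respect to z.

Let u = z**2 + 2, so du = (2*z) dz.
The integral becomes (1/2)·∫ log(u) du; integrate by parts with u′=log(u), dv′=du.

z**2*log(z**2 + 2)/2 - z**2/2 + log(z**2 + 2) + C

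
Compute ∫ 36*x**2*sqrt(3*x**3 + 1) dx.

8*(3*x**3 + 1)**(3/2)/3 + C

Let u = 3*x**3 + 1, so du = (9*x**2) dx.
Rewriting, the integral becomes 4·∫ √u du = 4·(2/3)u^(3/2).
Substituting back, u = 3*x**3 + 1.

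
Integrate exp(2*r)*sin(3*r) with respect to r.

Let I denote the integral. Integrate by parts with u = sin(3*r), dv = exp(2*r) dr, so v = exp(2*r)/2: I = exp(2*r)*sin(3*r)/2 − (3/2)·∫ exp(2*r)*cos(3*r) dr.
Apply parts again with u = cos(3*r), dv = exp(2*r) dr: ∫ exp(2*r)*cos(3*r) dr = exp(2*r)*cos(3*r)/2 + (3/2)·I. Substituting back brings back I: I = exp(2*r)*sin(3*r)/2 - 3*exp(2*r)*cos(3*r)/4 − (9/4)·I.
Solving for I: (1 + 9/4)·I equals the remaining terms, so I = (4/13)·(exp(2*r)*sin(3*r)/2 - 3*exp(2*r)*cos(3*r)/4).

2*exp(2*r)*sin(3*r)/13 - 3*exp(2*r)*cos(3*r)/13 + C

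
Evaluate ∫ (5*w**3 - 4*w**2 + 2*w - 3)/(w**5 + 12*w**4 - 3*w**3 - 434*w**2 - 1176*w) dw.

Factor the denominator: w*(w - 6)*(w + 4)*(w + 7)**2.
Partial-fraction decomposition: 74639/(74529*(w + 7)) + 1928/(273*(w + 7)**2) - 79/(72*(w + 4)) + 63/(676*(w - 6)) + 1/(392*w).
Integrate each term; A/(w−a) gives A·log|w−a|; A/(w−a)² gives −A/(w−a).

log(w)/392 + 63*log(w - 6)/676 - 79*log(w + 4)/72 + 74639*log(w + 7)/74529 - 1928/(273*w + 1911) + C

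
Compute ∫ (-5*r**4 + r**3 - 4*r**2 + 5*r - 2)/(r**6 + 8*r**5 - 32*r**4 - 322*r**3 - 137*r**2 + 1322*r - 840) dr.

-58*log(r - 6)/325 + 89*log(r - 1)/5760 + 143*log(r + 4)/75 - 307*log(r + 5)/72 + 12581*log(r + 7)/4992 - 1/(240*r - 240) + C

Factor the denominator: (r - 6)*(r - 1)**2*(r + 4)*(r + 5)*(r + 7).
Partial-fraction decomposition: 12581/(4992*(r + 7)) - 307/(72*(r + 5)) + 143/(75*(r + 4)) + 89/(5760*(r - 1)) + 1/(240*(r - 1)**2) - 58/(325*(r - 6)).
Integrate each term; A/(r−a) gives A·log|r−a|; A/(r−a)² gives −A/(r−a).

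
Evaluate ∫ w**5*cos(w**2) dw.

Let u = w², du = 2w dw; rewrite as (1/2)∫ u^2·cos(1u) du.
Now integrate by parts 2 times.

w**4*sin(w**2)/2 + w**2*cos(w**2) - sin(w**2) + C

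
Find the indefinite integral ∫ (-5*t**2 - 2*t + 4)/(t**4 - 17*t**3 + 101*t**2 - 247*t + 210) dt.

Factor the denominator: (t - 7)*(t - 5)*(t - 3)*(t - 2).
Partial-fraction decomposition: 4/(3*(t - 2)) - 47/(8*(t - 3)) + 131/(12*(t - 5)) - 51/(8*(t - 7)).
Integrate each term: A/(t−a) contributes A·log|t−a|.

-51*log(t - 7)/8 + 131*log(t - 5)/12 - 47*log(t - 3)/8 + 4*log(t - 2)/3 + C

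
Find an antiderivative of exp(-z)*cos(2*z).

Let I denote the integral. Integrate by parts with u = cos(2*z), dv = exp(-z) dz, so v = -exp(-z): I = -exp(-z)*cos(2*z) − 2·∫ exp(-z)*sin(2*z) dz.
Apply parts again with u = sin(2*z), dv = exp(-z) dz: ∫ exp(-z)*sin(2*z) dz = -exp(-z)*sin(2*z) + 2·I. Substituting back brings back I: I = 2*exp(-z)*sin(2*z) - exp(-z)*cos(2*z) − 4·I.
Solving for I: (1 + 4)·I equals the remaining terms, so I = (1/5)·(2*exp(-z)*sin(2*z) - exp(-z)*cos(2*z)).

2*exp(-z)*sin(2*z)/5 - exp(-z)*cos(2*z)/5 + C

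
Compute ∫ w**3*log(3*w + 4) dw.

Use integration by parts with u = log(3*w + 4), dv = w**3 dw.
Then du = 3/(3*w + 4) dw and v = w**4/4.

w**4*log(3*w + 4)/4 - w**4/16 + w**3/9 - 2*w**2/9 + 16*w/27 - 64*log(3*w + 4)/81 + C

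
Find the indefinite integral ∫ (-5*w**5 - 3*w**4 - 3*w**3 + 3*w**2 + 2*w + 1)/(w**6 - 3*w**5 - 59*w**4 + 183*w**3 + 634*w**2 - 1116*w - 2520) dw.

Factor the denominator: (w - 6)*(w - 5)*(w - 3)*(w + 2)**2*(w + 7).
Partial-fraction decomposition: -15599/(7800*(w + 7)) + 697/(3136*(w + 2)) - 29/(280*(w + 2)**2) - 301/(300*(w - 3)) + 17789/(1176*(w - 5)) - 43295/(2496*(w - 6)).
Integrate each term; A/(w−a) gives A·log|w−a|; A/(w−a)² gives −A/(w−a).

-43295*log(w - 6)/2496 + 17789*log(w - 5)/1176 - 301*log(w - 3)/300 + 697*log(w + 2)/3136 - 15599*log(w + 7)/7800 + 29/(280*w + 560) + C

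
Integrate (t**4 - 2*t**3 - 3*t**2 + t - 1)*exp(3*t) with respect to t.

(27*t**4 - 90*t**3 + 9*t**2 + 21*t - 34)*exp(3*t)/81 + C

Use integration by parts with u = t**4 - 2*t**3 - 3*t**2 + t - 1, dv = exp(3*t) dt, so v = exp(3*t)/3.
Apply parts 4 times (tabular method): alternate signs, differentiate u down to 0, integrate dv up.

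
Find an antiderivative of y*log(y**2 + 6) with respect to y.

Let u = y**2 + 6, so du = (2*y) dy.
The integral becomes (1/2)·∫ log(u) du; integrate by parts with u′=log(u), dv′=du.

y**2*log(y**2 + 6)/2 - y**2/2 + 3*log(y**2 + 6) + C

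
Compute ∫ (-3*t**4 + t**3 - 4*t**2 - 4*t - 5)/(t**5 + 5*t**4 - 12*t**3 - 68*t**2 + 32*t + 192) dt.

Factor the denominator: (t - 3)*(t - 2)*(t + 2)*(t + 4)**2.
Partial-fraction decomposition: -893/(588*(t + 4)) + 295/(28*(t + 4)**2) - 69/(80*(t + 2)) + 23/(48*(t - 2)) - 269/(245*(t - 3)).
Integrate each term; A/(t−a) gives A·log|t−a|; A/(t−a)² gives −A/(t−a).

-269*log(t - 3)/245 + 23*log(t - 2)/48 - 69*log(t + 2)/80 - 893*log(t + 4)/588 - 295/(28*t + 112) + C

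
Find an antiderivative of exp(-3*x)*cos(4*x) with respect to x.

4*exp(-3*x)*sin(4*x)/25 - 3*exp(-3*x)*cos(4*x)/25 + C

Let I denote the integral. Integrate by parts with u = cos(4*x), dv = exp(-3*x) dx, so v = -exp(-3*x)/3: I = -exp(-3*x)*cos(4*x)/3 − (4/3)·∫ exp(-3*x)*sin(4*x) dx.
Apply parts again with u = sin(4*x), dv = exp(-3*x) dx: ∫ exp(-3*x)*sin(4*x) dx = -exp(-3*x)*sin(4*x)/3 + (4/3)·I. Substituting back brings back I: I = 4*exp(-3*x)*sin(4*x)/9 - exp(-3*x)*cos(4*x)/3 − (16/9)·I.
Solving for I: (1 + 16/9)·I equals the remaining terms, so I = (9/25)·(4*exp(-3*x)*sin(4*x)/9 - exp(-3*x)*cos(4*x)/3).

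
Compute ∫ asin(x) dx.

Use integration by parts with u = arcsin(x), dv = dx.
Then du = 1/sqrt(-x**2 + 1) dx.

x*asin(x) + sqrt(-x**2 + 1) + C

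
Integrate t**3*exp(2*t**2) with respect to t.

Let u = t², du = 2t dt; rewrite as (1/2)∫ u^1·exp(2u) du.
Now integrate by parts 1 time.

(2*t**2 - 1)*exp(2*t**2)/8 + C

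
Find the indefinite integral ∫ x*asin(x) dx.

x**2*asin(x)/2 + x*sqrt(-x**2 + 1)/4 - asin(x)/4 + C

Use integration by parts with u = arcsin(x), dv = x dx.
Then du = 1/sqrt(-x**2 + 1) dx.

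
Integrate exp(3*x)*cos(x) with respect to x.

Let I denote the integral. Integrate by parts with u = cos(x), dv = exp(3*x) dx, so v = exp(3*x)/3: I = exp(3*x)*cos(x)/3 + (1/3)·∫ exp(3*x)*sin(x) dx.
Apply parts again with u = sin(x), dv = exp(3*x) dx: ∫ exp(3*x)*sin(x) dx = exp(3*x)*sin(x)/3 − (1/3)·I. Substituting back brings back I: I = exp(3*x)*sin(x)/9 + exp(3*x)*cos(x)/3 − (1/9)·I.
Solving for I: (1 + 1/9)·I equals the remaining terms, so I = (9/10)·(exp(3*x)*sin(x)/9 + exp(3*x)*cos(x)/3).

exp(3*x)*sin(x)/10 + 3*exp(3*x)*cos(x)/10 + C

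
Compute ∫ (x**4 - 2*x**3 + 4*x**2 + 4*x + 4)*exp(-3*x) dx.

Use integration by parts with u = x**4 - 2*x**3 + 4*x**2 + 4*x + 4, dv = exp(-3*x) dx, so v = -exp(-3*x)/3.
Apply parts 4 times (tabular method): alternate signs, differentiate u down to 0, integrate dv up.

(-27*x**4 + 18*x**3 - 90*x**2 - 168*x - 164)*exp(-3*x)/81 + C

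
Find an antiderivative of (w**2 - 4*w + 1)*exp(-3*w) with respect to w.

Use integration by parts with u = w**2 - 4*w + 1, dv = exp(-3*w) dw, so v = -exp(-3*w)/3.
Apply parts 2 times (tabular method): alternate signs, differentiate u down to 0, integrate dv up.

(-9*w**2 + 30*w + 1)*exp(-3*w)/27 + C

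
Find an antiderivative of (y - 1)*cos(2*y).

y*sin(2*y)/2 - sin(2*y)/2 + cos(2*y)/4 + C

Use integration by parts with u = y - 1, dv = cos(2*y) dy, so v = sin(2*y)/2.
Apply parts 1 times (tabular method): alternate signs, differentiate u down to 0, integrate dv up.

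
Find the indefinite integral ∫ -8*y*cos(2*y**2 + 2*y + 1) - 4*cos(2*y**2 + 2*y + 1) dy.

-2*sin(2*y**2 + 2*y + 1) + C

Let u = 2*y**2 + 2*y + 1, so du = (4*y + 2) dy.
Rewriting, the integral becomes -2·∫ cos(u) du = -2·sin(u).
Substituting back, u = 2*y**2 + 2*y + 1.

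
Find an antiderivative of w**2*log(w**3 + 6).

w**3*log(w**3 + 6)/3 - w**3/3 + 2*log(w**3 + 6) + C

Let u = w**3 + 6, so du = (3*w**2) dw.
The integral becomes (1/3)·∫ log(u) du; integrate by parts with u′=log(u), dv′=du.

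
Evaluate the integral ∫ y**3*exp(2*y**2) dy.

(2*y**2 - 1)*exp(2*y**2)/8 + C

Let u = y², du = 2y dy; rewrite as (1/2)∫ u^1·exp(2u) du.
Now integrate by parts 1 time.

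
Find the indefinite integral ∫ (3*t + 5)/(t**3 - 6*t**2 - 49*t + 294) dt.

13*log(t - 7)/7 - 23*log(t - 6)/13 - 8*log(t + 7)/91 + C

Factor the denominator: (t - 7)*(t - 6)*(t + 7).
Partial-fraction decomposition: -8/(91*(t + 7)) - 23/(13*(t - 6)) + 13/(7*(t - 7)).
Integrate each term: A/(t−a) contributes A·log|t−a|.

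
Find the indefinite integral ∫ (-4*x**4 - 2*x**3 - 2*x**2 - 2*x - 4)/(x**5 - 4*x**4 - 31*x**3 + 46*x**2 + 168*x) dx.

-log(x)/42 - 473*log(x - 7)/126 + 29*log(x - 3)/30 + 14*log(x + 2)/45 - 3*log(x + 4)/2 + C

Factor the denominator: x*(x - 7)*(x - 3)*(x + 2)*(x + 4).
Partial-fraction decomposition: -3/(2*(x + 4)) + 14/(45*(x + 2)) + 29/(30*(x - 3)) - 473/(126*(x - 7)) - 1/(42*x).
Integrate each term: A/(x−a) contributes A·log|x−a|.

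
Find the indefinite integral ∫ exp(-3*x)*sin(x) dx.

Let I denote the integral. Integrate by parts with u = sin(x), dv = exp(-3*x) dx, so v = -exp(-3*x)/3: I = -exp(-3*x)*sin(x)/3 + (1/3)·∫ exp(-3*x)*cos(x) dx.
Apply parts again with u = cos(x), dv = exp(-3*x) dx: ∫ exp(-3*x)*cos(x) dx = -exp(-3*x)*cos(x)/3 − (1/3)·I. Substituting back brings back I: I = -exp(-3*x)*sin(x)/3 - exp(-3*x)*cos(x)/9 − (1/9)·I.
Solving for I: (1 + 1/9)·I equals the remaining terms, so I = (9/10)·(-exp(-3*x)*sin(x)/3 - exp(-3*x)*cos(x)/9).

-3*exp(-3*x)*sin(x)/10 - exp(-3*x)*cos(x)/10 + C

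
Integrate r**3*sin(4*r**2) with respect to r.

Let u = r², du = 2r dr; rewrite as (1/2)∫ u^1·sin(4u) du.
Now integrate by parts 1 time.

-r**2*cos(4*r**2)/8 + sin(4*r**2)/32 + C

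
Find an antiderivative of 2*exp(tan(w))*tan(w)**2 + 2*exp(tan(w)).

Let u = tan(w), so du = (tan(w)**2 + 1) dw.
Rewriting, the integral becomes 2·∫ e^u du = 2·e^u.
Substituting back, u = tan(w).

2*exp(tan(w)) + C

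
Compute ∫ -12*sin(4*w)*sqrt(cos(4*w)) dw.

2*cos(4*w)**(3/2) + C

Let u = cos(4*w), so du = (-4*sin(4*w)) dw.
Rewriting, the integral becomes 3·∫ √u du = 3·(2/3)u^(3/2).
Substituting back, u = cos(4*w).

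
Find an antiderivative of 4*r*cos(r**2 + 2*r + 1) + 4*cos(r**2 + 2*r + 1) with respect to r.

2*sin(r**2 + 2*r + 1) + C

Let u = r**2 + 2*r + 1, so du = (2*r + 2) dr.
Rewriting, the integral becomes 2·∫ cos(u) du = 2·sin(u).
Substituting back, u = r**2 + 2*r + 1.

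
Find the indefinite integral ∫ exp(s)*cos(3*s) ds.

Let I denote the integral. Integrate by parts with u = cos(3*s), dv = exp(s) ds, so v = exp(s): I = exp(s)*cos(3*s) + 3·∫ exp(s)*sin(3*s) ds.
Apply parts again with u = sin(3*s), dv = exp(s) ds: ∫ exp(s)*sin(3*s) ds = exp(s)*sin(3*s) − 3·I. Substituting back brings back I: I = 3*exp(s)*sin(3*s) + exp(s)*cos(3*s) − 9·I.
Solving for I: (1 + 9)·I equals the remaining terms, so I = (1/10)·(3*exp(s)*sin(3*s) + exp(s)*cos(3*s)).

3*exp(s)*sin(3*s)/10 + exp(s)*cos(3*s)/10 + C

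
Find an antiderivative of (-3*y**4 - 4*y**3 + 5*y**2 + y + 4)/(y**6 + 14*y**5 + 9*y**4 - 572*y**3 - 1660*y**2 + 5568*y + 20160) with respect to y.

-83*log(y - 5)/484 + 117*log(y - 4)/1100 - log(y + 4)/2 - 163937*log(y + 6)/12100 + 621*log(y + 7)/44 - 1423/(110*y + 660) + C

Factor the denominator: (y - 5)*(y - 4)*(y + 4)*(y + 6)**2*(y + 7).
Partial-fraction decomposition: 621/(44*(y + 7)) - 163937/(12100*(y + 6)) + 1423/(110*(y + 6)**2) - 1/(2*(y + 4)) + 117/(1100*(y - 4)) - 83/(484*(y - 5)).
Integrate each term; A/(y−a) gives A·log|y−a|; A/(y−a)² gives −A/(y−a).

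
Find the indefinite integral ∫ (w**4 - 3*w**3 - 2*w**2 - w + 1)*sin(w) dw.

Use integration by parts with u = w**4 - 3*w**3 - 2*w**2 - w + 1, dv = sin(w) dw, so v = -cos(w).
Apply parts 4 times (tabular method): alternate signs, differentiate u down to 0, integrate dv up.

-w**4*cos(w) + 4*w**3*sin(w) + 3*w**3*cos(w) - 9*w**2*sin(w) + 14*w**2*cos(w) - 28*w*sin(w) - 17*w*cos(w) + 17*sin(w) - 29*cos(w) + C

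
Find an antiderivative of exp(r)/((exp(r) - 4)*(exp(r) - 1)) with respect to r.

log(exp(r) - 4)/3 - log(exp(r) - 1)/3 + C

Let u = e^r, du = e^r dr.
The integral becomes ∫ du/((u-4)(u-1)); decompose into partial fractions.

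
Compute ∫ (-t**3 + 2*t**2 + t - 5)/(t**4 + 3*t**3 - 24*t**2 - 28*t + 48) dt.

-11*log(t - 4)/60 + log(t - 1)/21 + log(t + 2)/8 - 277*log(t + 6)/280 + C

Factor the denominator: (t - 4)*(t - 1)*(t + 2)*(t + 6).
Partial-fraction decomposition: -277/(280*(t + 6)) + 1/(8*(t + 2)) + 1/(21*(t - 1)) - 11/(60*(t - 4)).
Integrate each term: A/(t−a) contributes A·log|t−a|.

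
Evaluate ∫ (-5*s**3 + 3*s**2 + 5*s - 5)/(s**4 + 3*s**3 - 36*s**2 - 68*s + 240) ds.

Factor the denominator: (s - 5)*(s - 2)*(s + 4)*(s + 6).
Partial-fraction decomposition: -1153/(176*(s + 6)) + 343/(108*(s + 4)) + 23/(144*(s - 2)) - 530/(297*(s - 5)).
Integrate each term: A/(s−a) contributes A·log|s−a|.

-530*log(s - 5)/297 + 23*log(s - 2)/144 + 343*log(s + 4)/108 - 1153*log(s + 6)/176 + C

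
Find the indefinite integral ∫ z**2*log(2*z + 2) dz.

Use integration by parts with u = log(2*z + 2), dv = z**2 dz.
Then du = 2/(2*z + 2) dz and v = z**3/3.

z**3*log(2*z + 2)/3 - z**3/9 + z**2/6 - z/3 + log(z + 1)/3 + C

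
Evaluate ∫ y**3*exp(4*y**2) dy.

Let u = y², du = 2y dy; rewrite as (1/2)∫ u^1·exp(4u) du.
Now integrate by parts 1 time.

(4*y**2 - 1)*exp(4*y**2)/32 + C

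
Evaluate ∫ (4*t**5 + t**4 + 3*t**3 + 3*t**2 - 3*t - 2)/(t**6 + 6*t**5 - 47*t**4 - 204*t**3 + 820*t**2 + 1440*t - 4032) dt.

94821*log(t - 4)/84700 + 43*log(t - 2)/360 + 67*log(t + 3)/210 - 7583*log(t + 6)/600 + 32845*log(t + 7)/2178 - 327/(110*t - 440) + C

Factor the denominator: (t - 4)**2*(t - 2)*(t + 3)*(t + 6)*(t + 7).
Partial-fraction decomposition: 32845/(2178*(t + 7)) - 7583/(600*(t + 6)) + 67/(210*(t + 3)) + 43/(360*(t - 2)) + 94821/(84700*(t - 4)) + 327/(110*(t - 4)**2).
Integrate each term; A/(t−a) gives A·log|t−a|; A/(t−a)² gives −A/(t−a).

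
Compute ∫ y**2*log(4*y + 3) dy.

Use integration by parts with u = log(4*y + 3), dv = y**2 dy.
Then du = 4/(4*y + 3) dy and v = y**3/3.

y**3*log(4*y + 3)/3 - y**3/9 + y**2/8 - 3*y/16 + 9*log(4*y + 3)/64 + C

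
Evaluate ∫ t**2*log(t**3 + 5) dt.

t**3*log(t**3 + 5)/3 - t**3/3 + 5*log(t**3 + 5)/3 + C

Let u = t**3 + 5, so du = (3*t**2) dt.
The integral becomes (1/3)·∫ log(u) du; integrate by parts with u′=log(u), dv′=du.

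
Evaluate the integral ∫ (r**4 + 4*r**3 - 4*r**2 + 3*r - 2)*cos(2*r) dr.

r**4*sin(2*r)/2 + 2*r**3*sin(2*r) + r**3*cos(2*r) - 7*r**2*sin(2*r)/2 + 3*r**2*cos(2*r) - 3*r*sin(2*r)/2 - 7*r*cos(2*r)/2 + 3*sin(2*r)/4 - 3*cos(2*r)/4 + C

Use integration by parts with u = r**4 + 4*r**3 - 4*r**2 + 3*r - 2, dv = cos(2*r) dr, so v = sin(2*r)/2.
Apply parts 4 times (tabular method): alternate signs, differentiate u down to 0, integrate dv up.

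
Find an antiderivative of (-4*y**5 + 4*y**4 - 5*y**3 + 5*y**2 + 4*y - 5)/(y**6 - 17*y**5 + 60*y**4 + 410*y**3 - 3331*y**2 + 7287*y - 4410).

2417897*log(y - 7)/97344 - 10485*log(y - 5)/352 + 731*log(y - 3)/576 - log(y - 1)/2016 - 37519*log(y + 6)/117117 + 59071/(624*y - 4368) + C

Factor the denominator: (y - 7)**2*(y - 5)*(y - 3)*(y - 1)*(y + 6).
Partial-fraction decomposition: -37519/(117117*(y + 6)) - 1/(2016*(y - 1)) + 731/(576*(y - 3)) - 10485/(352*(y - 5)) + 2417897/(97344*(y - 7)) - 59071/(624*(y - 7)**2).
Integrate each term; A/(y−a) gives A·log|y−a|; A/(y−a)² gives −A/(y−a).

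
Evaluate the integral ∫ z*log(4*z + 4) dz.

z**2*log(4*z + 4)/2 - z**2/4 + z/2 - log(z + 1)/2 + C

Use integration by parts with u = log(4*z + 4), dv = z dz.
Then du = 4/(4*z + 4) dz and v = z**2/2.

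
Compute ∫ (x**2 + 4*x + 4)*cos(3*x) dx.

x**2*sin(3*x)/3 + 4*x*sin(3*x)/3 + 2*x*cos(3*x)/9 + 34*sin(3*x)/27 + 4*cos(3*x)/9 + C

Use integration by parts with u = x**2 + 4*x + 4, dv = cos(3*x) dx, so v = sin(3*x)/3.
Apply parts 2 times (tabular method): alternate signs, differentiate u down to 0, integrate dv up.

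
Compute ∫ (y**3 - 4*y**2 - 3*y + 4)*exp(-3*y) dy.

Use integration by parts with u = y**3 - 4*y**2 - 3*y + 4, dv = exp(-3*y) dy, so v = -exp(-3*y)/3.
Apply parts 3 times (tabular method): alternate signs, differentiate u down to 0, integrate dv up.

(-3*y**3 + 9*y**2 + 15*y - 7)*exp(-3*y)/9 + C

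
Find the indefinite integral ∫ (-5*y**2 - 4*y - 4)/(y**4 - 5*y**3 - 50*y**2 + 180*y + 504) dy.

Factor the denominator: (y - 7)*(y - 6)*(y + 2)*(y + 6).
Partial-fraction decomposition: 10/(39*(y + 6)) - 1/(18*(y + 2)) + 13/(6*(y - 6)) - 277/(117*(y - 7)).
Integrate each term: A/(y−a) contributes A·log|y−a|.

-277*log(y - 7)/117 + 13*log(y - 6)/6 - log(y + 2)/18 + 10*log(y + 6)/39 + C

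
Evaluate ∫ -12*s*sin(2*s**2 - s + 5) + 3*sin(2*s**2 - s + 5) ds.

3*cos(2*s**2 - s + 5) + C

Let u = 2*s**2 - s + 5, so du = (4*s - 1) ds.
Rewriting, the integral becomes -3·∫ sin(u) du = -3·-cos(u).
Substituting back, u = 2*s**2 - s + 5.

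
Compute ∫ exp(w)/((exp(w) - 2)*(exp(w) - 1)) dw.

Let u = e^w, du = e^w dw.
The integral becomes ∫ du/((u-2)(u-1)); decompose into partial fractions.

log(exp(w) - 2) - log(exp(w) - 1) + C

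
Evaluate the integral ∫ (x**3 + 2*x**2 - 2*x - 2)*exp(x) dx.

Use integration by parts with u = x**3 + 2*x**2 - 2*x - 2, dv = exp(x) dx, so v = exp(x).
Apply parts 3 times (tabular method): alternate signs, differentiate u down to 0, integrate dv up.

(x**3 - x**2 - 2)*exp(x) + C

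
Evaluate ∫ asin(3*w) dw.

Use integration by parts with u = arcsin(3*w), dv = dw.
Then du = 3/sqrt(-9*w**2 + 1) dw.

w*asin(3*w) + sqrt(-9*w**2 + 1)/3 + C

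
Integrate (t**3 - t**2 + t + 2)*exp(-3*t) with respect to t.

(-3*t**3 - 3*t - 7)*exp(-3*t)/9 + C

Use integration by parts with u = t**3 - t**2 + t + 2, dv = exp(-3*t) dt, so v = -exp(-3*t)/3.
Apply parts 3 times (tabular method): alternate signs, differentiate u down to 0, integrate dv up.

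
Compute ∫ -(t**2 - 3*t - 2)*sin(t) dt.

Use integration by parts with u = t**2 - 3*t - 2, dv = -sin(t) dt, so v = cos(t).
Apply parts 2 times (tabular method): alternate signs, differentiate u down to 0, integrate dv up.

t**2*cos(t) - 2*t*sin(t) - 3*t*cos(t) + 3*sin(t) - 4*cos(t) + C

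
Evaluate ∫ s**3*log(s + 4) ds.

s**4*log(s + 4)/4 - s**4/16 + s**3/3 - 2*s**2 + 16*s - 64*log(s + 4) + C

Use integration by parts with u = log(s + 4), dv = s**3 ds.
Then du = 1/(s + 4) ds and v = s**4/4.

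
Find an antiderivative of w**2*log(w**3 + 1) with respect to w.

Let u = w**3 + 1, so du = (3*w**2) dw.
The integral becomes (1/3)·∫ log(u) du; integrate by parts with u′=log(u), dv′=du.

w**3*log(w**3 + 1)/3 - w**3/3 + log(w**3 + 1)/3 + C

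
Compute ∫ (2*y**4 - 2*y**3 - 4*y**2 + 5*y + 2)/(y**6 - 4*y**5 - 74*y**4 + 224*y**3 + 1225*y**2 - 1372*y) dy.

-log(y)/686 + 10238*log(y - 7)/124509 + log(y - 1)/480 + 93*log(y + 4)/1210 - 1753*log(y + 7)/10976 - 1319/(2156*y - 15092) + C

Factor the denominator: y*(y - 7)**2*(y - 1)*(y + 4)*(y + 7).
Partial-fraction decomposition: -1753/(10976*(y + 7)) + 93/(1210*(y + 4)) + 1/(480*(y - 1)) + 10238/(124509*(y - 7)) + 1319/(2156*(y - 7)**2) - 1/(686*y).
Integrate each term; A/(y−a) gives A·log|y−a|; A/(y−a)² gives −A/(y−a).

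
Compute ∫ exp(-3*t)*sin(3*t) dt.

-exp(-3*t)*sin(3*t)/6 - exp(-3*t)*cos(3*t)/6 + C

Let I denote the integral. Integrate by parts with u = sin(3*t), dv = exp(-3*t) dt, so v = -exp(-3*t)/3: I = -exp(-3*t)*sin(3*t)/3 + ∫ exp(-3*t)*cos(3*t) dt.
Apply parts again with u = cos(3*t), dv = exp(-3*t) dt: ∫ exp(-3*t)*cos(3*t) dt = -exp(-3*t)*cos(3*t)/3 − I. Substituting back brings back I: I = -exp(-3*t)*sin(3*t)/3 - exp(-3*t)*cos(3*t)/3 − I.
Solving for I: (1 + 1)·I equals the remaining terms, so I = (1/2)·(-exp(-3*t)*sin(3*t)/3 - exp(-3*t)*cos(3*t)/3).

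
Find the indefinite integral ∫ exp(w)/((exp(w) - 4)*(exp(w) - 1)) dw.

log(exp(w) - 4)/3 - log(exp(w) - 1)/3 + C

Let u = e^w, du = e^w dw.
The integral becomes ∫ du/((u-1)(u-4)); decompose into partial fractions.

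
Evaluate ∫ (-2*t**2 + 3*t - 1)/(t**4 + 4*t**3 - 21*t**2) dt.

Factor the denominator: t**2*(t - 3)*(t + 7).
Partial-fraction decomposition: 12/(49*(t + 7)) - 1/(9*(t - 3)) - 59/(441*t) + 1/(21*t**2).
Integrate each term; A/(t−a) gives A·log|t−a|; A/(t−a)² gives −A/(t−a).

-59*log(t)/441 - log(t - 3)/9 + 12*log(t + 7)/49 - 1/(21*t) + C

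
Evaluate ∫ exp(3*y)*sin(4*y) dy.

Let I denote the integral. Integrate by parts with u = sin(4*y), dv = exp(3*y) dy, so v = exp(3*y)/3: I = exp(3*y)*sin(4*y)/3 − (4/3)·∫ exp(3*y)*cos(4*y) dy.
Apply parts again with u = cos(4*y), dv = exp(3*y) dy: ∫ exp(3*y)*cos(4*y) dy = exp(3*y)*cos(4*y)/3 + (4/3)·I. Substituting back brings back I: I = exp(3*y)*sin(4*y)/3 - 4*exp(3*y)*cos(4*y)/9 − (16/9)·I.
Solving for I: (1 + 16/9)·I equals the remaining terms, so I = (9/25)·(exp(3*y)*sin(4*y)/3 - 4*exp(3*y)*cos(4*y)/9).

3*exp(3*y)*sin(4*y)/25 - 4*exp(3*y)*cos(4*y)/25 + C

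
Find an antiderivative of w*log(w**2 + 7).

Let u = w**2 + 7, so du = (2*w) dw.
The integral becomes (1/2)·∫ log(u) du; integrate by parts with u′=log(u), dv′=du.

w**2*log(w**2 + 7)/2 - w**2/2 + 7*log(w**2 + 7)/2 + C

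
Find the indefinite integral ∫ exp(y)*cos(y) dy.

Let I denote the integral. Integrate by parts with u = cos(y), dv = exp(y) dy, so v = exp(y): I = exp(y)*cos(y) + ∫ exp(y)*sin(y) dy.
Apply parts again with u = sin(y), dv = exp(y) dy: ∫ exp(y)*sin(y) dy = exp(y)*sin(y) − I. Substituting back brings back I: I = exp(y)*sin(y) + exp(y)*cos(y) − I.
Solving for I: (1 + 1)·I equals the remaining terms, so I = (1/2)·(exp(y)*sin(y) + exp(y)*cos(y)).

exp(y)*sin(y)/2 + exp(y)*cos(y)/2 + C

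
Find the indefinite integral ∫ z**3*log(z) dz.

Use integration by parts with u = log(z), dv = z**3 dz.
Then du = 1/z dz and v = z**4/4.

z**4*log(z)/4 - z**4/16 + C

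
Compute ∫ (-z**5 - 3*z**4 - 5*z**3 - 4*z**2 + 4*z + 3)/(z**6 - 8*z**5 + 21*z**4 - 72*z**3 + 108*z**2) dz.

Factor the denominator: z**2*(z - 6)*(z - 2)*(z**2 + 9).
Partial-fraction decomposition: 4*(48*z - 47)/(585*(z**2 + 9)) + 125/(208*(z - 2)) - 1429/(720*(z - 6)) + 1/(18*z) + 1/(36*z**2).
Integrate each term; A/(z−a) gives A·log|z−a|; the (Bz+D)/(z²+p²) term gives a log and an atan.

log(z)/18 - 1429*log(z - 6)/720 + 125*log(z - 2)/208 + 32*log(z**2 + 9)/195 - 188*atan(z/3)/1755 - 1/(36*z) + C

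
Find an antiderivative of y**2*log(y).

y**3*log(y)/3 - y**3/9 + C

Use integration by parts with u = log(y), dv = y**2 dy.
Then du = 1/y dy and v = y**3/3.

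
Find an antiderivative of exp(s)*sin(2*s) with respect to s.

exp(s)*sin(2*s)/5 - 2*exp(s)*cos(2*s)/5 + C

Let I denote the integral. Integrate by parts with u = sin(2*s), dv = exp(s) ds, so v = exp(s): I = exp(s)*sin(2*s) − 2·∫ exp(s)*cos(2*s) ds.
Apply parts again with u = cos(2*s), dv = exp(s) ds: ∫ exp(s)*cos(2*s) ds = exp(s)*cos(2*s) + 2·I. Substituting back brings back I: I = exp(s)*sin(2*s) - 2*exp(s)*cos(2*s) − 4·I.
Solving for I: (1 + 4)·I equals the remaining terms, so I = (1/5)·(exp(s)*sin(2*s) - 2*exp(s)*cos(2*s)).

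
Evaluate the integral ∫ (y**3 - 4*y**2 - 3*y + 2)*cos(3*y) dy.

Use integration by parts with u = y**3 - 4*y**2 - 3*y + 2, dv = cos(3*y) dy, so v = sin(3*y)/3.
Apply parts 3 times (tabular method): alternate signs, differentiate u down to 0, integrate dv up.

y**3*sin(3*y)/3 - 4*y**2*sin(3*y)/3 + y**2*cos(3*y)/3 - 11*y*sin(3*y)/9 - 8*y*cos(3*y)/9 + 26*sin(3*y)/27 - 11*cos(3*y)/27 + C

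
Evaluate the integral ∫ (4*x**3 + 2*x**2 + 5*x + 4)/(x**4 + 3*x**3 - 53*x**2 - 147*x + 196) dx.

503*log(x - 7)/308 - log(x - 1)/16 - 16*log(x + 4)/11 + 435*log(x + 7)/112 + C

Factor the denominator: (x - 7)*(x - 1)*(x + 4)*(x + 7).
Partial-fraction decomposition: 435/(112*(x + 7)) - 16/(11*(x + 4)) - 1/(16*(x - 1)) + 503/(308*(x - 7)).
Integrate each term: A/(x−a) contributes A·log|x−a|.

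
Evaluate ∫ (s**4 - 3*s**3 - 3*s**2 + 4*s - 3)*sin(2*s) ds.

Use integration by parts with u = s**4 - 3*s**3 - 3*s**2 + 4*s - 3, dv = sin(2*s) ds, so v = -cos(2*s)/2.
Apply parts 4 times (tabular method): alternate signs, differentiate u down to 0, integrate dv up.

-s**4*cos(2*s)/2 + s**3*sin(2*s) + 3*s**3*cos(2*s)/2 - 9*s**2*sin(2*s)/4 + 3*s**2*cos(2*s) - 3*s*sin(2*s) - 17*s*cos(2*s)/4 + 17*sin(2*s)/8 + C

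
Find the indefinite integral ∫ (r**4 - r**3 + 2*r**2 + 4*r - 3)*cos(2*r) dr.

Use integration by parts with u = r**4 - r**3 + 2*r**2 + 4*r - 3, dv = cos(2*r) dr, so v = sin(2*r)/2.
Apply parts 4 times (tabular method): alternate signs, differentiate u down to 0, integrate dv up.

r**4*sin(2*r)/2 - r**3*sin(2*r)/2 + r**3*cos(2*r) - r**2*sin(2*r)/2 - 3*r**2*cos(2*r)/4 + 11*r*sin(2*r)/4 - r*cos(2*r)/2 - 5*sin(2*r)/4 + 11*cos(2*r)/8 + C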